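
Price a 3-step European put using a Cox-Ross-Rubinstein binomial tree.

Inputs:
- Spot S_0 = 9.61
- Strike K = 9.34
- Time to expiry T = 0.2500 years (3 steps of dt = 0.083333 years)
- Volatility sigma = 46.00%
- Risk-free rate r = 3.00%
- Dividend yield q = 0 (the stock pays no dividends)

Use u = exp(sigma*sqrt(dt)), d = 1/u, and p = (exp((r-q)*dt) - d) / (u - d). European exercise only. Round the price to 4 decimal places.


Answer: Price = V(0,0) = 0.7716

Derivation:
dt = T/N = 0.083333
u = exp(sigma*sqrt(dt)) = 1.142011; d = 1/u = 0.875648
p = (exp((r-q)*dt) - d) / (u - d) = 0.476249
Discount per step: exp(-r*dt) = 0.997503
Stock lattice S(k, i) with i counting down-moves:
  k=0: S(0,0) = 9.6100
  k=1: S(1,0) = 10.9747; S(1,1) = 8.4150
  k=2: S(2,0) = 12.5333; S(2,1) = 9.6100; S(2,2) = 7.3686
  k=3: S(3,0) = 14.3131; S(3,1) = 10.9747; S(3,2) = 8.4150; S(3,3) = 6.4523
Terminal payoffs V(N, i) = max(K - S_T, 0):
  V(3,0) = 0.000000; V(3,1) = 0.000000; V(3,2) = 0.925018; V(3,3) = 2.887727
Backward induction: V(k, i) = exp(-r*dt) * [p * V(k+1, i) + (1-p) * V(k+1, i+1)].
  V(2,0) = exp(-r*dt) * [p*0.000000 + (1-p)*0.000000] = 0.000000
  V(2,1) = exp(-r*dt) * [p*0.000000 + (1-p)*0.925018] = 0.483270
  V(2,2) = exp(-r*dt) * [p*0.925018 + (1-p)*2.887727] = 1.948113
  V(1,0) = exp(-r*dt) * [p*0.000000 + (1-p)*0.483270] = 0.252481
  V(1,1) = exp(-r*dt) * [p*0.483270 + (1-p)*1.948113] = 1.247362
  V(0,0) = exp(-r*dt) * [p*0.252481 + (1-p)*1.247362] = 0.771620


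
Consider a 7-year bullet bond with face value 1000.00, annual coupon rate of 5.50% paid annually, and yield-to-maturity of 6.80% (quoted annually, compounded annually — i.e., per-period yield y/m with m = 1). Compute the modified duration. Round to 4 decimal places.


Answer: Modified duration = 5.5734

Derivation:
Coupon per period c = face * coupon_rate / m = 55.000000
Periods per year m = 1; per-period yield y/m = 0.068000
Number of cashflows N = 7
Cashflows (t years, CF_t, discount factor 1/(1+y/m)^(m*t), PV):
  t = 1.0000: CF_t = 55.000000, DF = 0.936330, PV = 51.498127
  t = 2.0000: CF_t = 55.000000, DF = 0.876713, PV = 48.219220
  t = 3.0000: CF_t = 55.000000, DF = 0.820892, PV = 45.149083
  t = 4.0000: CF_t = 55.000000, DF = 0.768626, PV = 42.274422
  t = 5.0000: CF_t = 55.000000, DF = 0.719687, PV = 39.582792
  t = 6.0000: CF_t = 55.000000, DF = 0.673864, PV = 37.062539
  t = 7.0000: CF_t = 1055.000000, DF = 0.630959, PV = 665.661885
Price P = sum_t PV_t = 929.448070
First compute Macaulay numerator sum_t t * PV_t:
  t * PV_t at t = 1.0000: 51.498127
  t * PV_t at t = 2.0000: 96.438441
  t * PV_t at t = 3.0000: 135.447248
  t * PV_t at t = 4.0000: 169.097688
  t * PV_t at t = 5.0000: 197.913961
  t * PV_t at t = 6.0000: 222.375237
  t * PV_t at t = 7.0000: 4659.633198
Macaulay duration D = 5532.403900 / 929.448070 = 5.952354
Modified duration = D / (1 + y/m) = 5.952354 / (1 + 0.068000) = 5.573365


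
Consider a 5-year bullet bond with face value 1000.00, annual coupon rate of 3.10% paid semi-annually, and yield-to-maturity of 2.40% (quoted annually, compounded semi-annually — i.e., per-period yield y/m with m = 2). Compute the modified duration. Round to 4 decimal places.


Answer: Modified duration = 4.6212

Derivation:
Coupon per period c = face * coupon_rate / m = 15.500000
Periods per year m = 2; per-period yield y/m = 0.012000
Number of cashflows N = 10
Cashflows (t years, CF_t, discount factor 1/(1+y/m)^(m*t), PV):
  t = 0.5000: CF_t = 15.500000, DF = 0.988142, PV = 15.316206
  t = 1.0000: CF_t = 15.500000, DF = 0.976425, PV = 15.134590
  t = 1.5000: CF_t = 15.500000, DF = 0.964847, PV = 14.955129
  t = 2.0000: CF_t = 15.500000, DF = 0.953406, PV = 14.777795
  t = 2.5000: CF_t = 15.500000, DF = 0.942101, PV = 14.602565
  t = 3.0000: CF_t = 15.500000, DF = 0.930930, PV = 14.429412
  t = 3.5000: CF_t = 15.500000, DF = 0.919891, PV = 14.258312
  t = 4.0000: CF_t = 15.500000, DF = 0.908983, PV = 14.089241
  t = 4.5000: CF_t = 15.500000, DF = 0.898205, PV = 13.922175
  t = 5.0000: CF_t = 1015.500000, DF = 0.887554, PV = 901.311272
Price P = sum_t PV_t = 1032.796697
First compute Macaulay numerator sum_t t * PV_t:
  t * PV_t at t = 0.5000: 7.658103
  t * PV_t at t = 1.0000: 15.134590
  t * PV_t at t = 1.5000: 22.432693
  t * PV_t at t = 2.0000: 29.555591
  t * PV_t at t = 2.5000: 36.506411
  t * PV_t at t = 3.0000: 43.288235
  t * PV_t at t = 3.5000: 49.904092
  t * PV_t at t = 4.0000: 56.356964
  t * PV_t at t = 4.5000: 62.649787
  t * PV_t at t = 5.0000: 4506.556362
Macaulay duration D = 4830.042829 / 1032.796697 = 4.676664
Modified duration = D / (1 + y/m) = 4.676664 / (1 + 0.012000) = 4.621209


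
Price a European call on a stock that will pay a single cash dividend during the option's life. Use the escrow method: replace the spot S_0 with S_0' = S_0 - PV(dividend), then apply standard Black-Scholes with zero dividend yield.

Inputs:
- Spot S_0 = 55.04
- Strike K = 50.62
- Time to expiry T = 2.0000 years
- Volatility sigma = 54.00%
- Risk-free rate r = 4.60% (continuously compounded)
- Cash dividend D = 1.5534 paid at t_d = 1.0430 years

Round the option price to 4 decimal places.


PV(D) = D * exp(-r * t_d) = 1.5534 * 0.95315476 = 1.48063060
S_0' = S_0 - PV(D) = 55.0400 - 1.48063060 = 53.55936940
d1 = (ln(S_0'/K) + (r + sigma^2/2)*T) / (sigma*sqrt(T)) = 0.57621869
d2 = d1 - sigma*sqrt(T) = -0.18745664
exp(-rT) = 0.91210515
N(d1) = 0.71776631; N(d2) = 0.42565131
C = S_0' * N(d1) - K * exp(-rT) * N(d2) = 53.55936940 * 0.71776631 - 50.6200 * 0.91210515 * 0.42565131 = 18.7905

Answer: Price = 18.7905


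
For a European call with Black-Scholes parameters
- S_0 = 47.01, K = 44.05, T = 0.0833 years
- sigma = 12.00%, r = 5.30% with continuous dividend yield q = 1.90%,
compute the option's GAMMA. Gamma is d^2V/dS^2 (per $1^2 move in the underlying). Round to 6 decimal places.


d1 = 1.9768660900; d2 = 1.9422320028
phi(d1) = 0.0565325725; exp(-qT) = 0.9984185518; exp(-rT) = 0.9955948313
Gamma = exp(-qT) * phi(d1) / (S * sigma * sqrt(T)) = 0.9984185518 * 0.0565325725 / (47.0100 * 0.1200 * 0.2886173938) = 0.034667

Answer: Gamma = 0.034667


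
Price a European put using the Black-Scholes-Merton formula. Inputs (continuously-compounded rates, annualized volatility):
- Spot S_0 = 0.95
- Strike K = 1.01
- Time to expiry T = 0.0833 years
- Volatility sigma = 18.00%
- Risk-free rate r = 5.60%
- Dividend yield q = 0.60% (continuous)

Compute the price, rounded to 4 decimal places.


d1 = (ln(S/K) + (r - q + 0.5*sigma^2) * T) / (sigma * sqrt(T)) = -1.07272285
d2 = d1 - sigma * sqrt(T) = -1.12467398
exp(-rT) = 0.99534606; exp(-qT) = 0.99950032
P = K * exp(-rT) * N(-d2) - S_0 * exp(-qT) * N(-d1)
N(-d1) = 0.85830226; N(-d2) = 0.86963639
P = 1.0100 * 0.99534606 * 0.86963639 - 0.9500 * 0.99950032 * 0.85830226 = 0.0593

Answer: Price = 0.0593


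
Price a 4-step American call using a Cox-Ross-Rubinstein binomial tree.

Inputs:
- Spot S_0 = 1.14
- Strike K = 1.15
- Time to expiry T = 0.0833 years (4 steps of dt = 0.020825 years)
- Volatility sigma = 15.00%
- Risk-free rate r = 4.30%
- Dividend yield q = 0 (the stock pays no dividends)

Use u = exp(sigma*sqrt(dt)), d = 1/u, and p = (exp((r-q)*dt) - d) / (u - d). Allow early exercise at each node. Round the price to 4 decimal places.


dt = T/N = 0.020825
u = exp(sigma*sqrt(dt)) = 1.021882; d = 1/u = 0.978586
p = (exp((r-q)*dt) - d) / (u - d) = 0.515281
Discount per step: exp(-r*dt) = 0.999105
Stock lattice S(k, i) with i counting down-moves:
  k=0: S(0,0) = 1.1400
  k=1: S(1,0) = 1.1649; S(1,1) = 1.1156
  k=2: S(2,0) = 1.1904; S(2,1) = 1.1400; S(2,2) = 1.0917
  k=3: S(3,0) = 1.2165; S(3,1) = 1.1649; S(3,2) = 1.1156; S(3,3) = 1.0683
  k=4: S(4,0) = 1.2431; S(4,1) = 1.1904; S(4,2) = 1.1400; S(4,3) = 1.0917; S(4,4) = 1.0454
Terminal payoffs V(N, i) = max(S_T - K, 0):
  V(4,0) = 0.093106; V(4,1) = 0.040437; V(4,2) = 0.000000; V(4,3) = 0.000000; V(4,4) = 0.000000
Backward induction: V(k, i) = exp(-r*dt) * [p * V(k+1, i) + (1-p) * V(k+1, i+1)]; then take max(V_cont, immediate exercise) for American.
  V(3,0) = exp(-r*dt) * [p*0.093106 + (1-p)*0.040437] = 0.067516; exercise = 0.066487; V(3,0) = max -> 0.067516
  V(3,1) = exp(-r*dt) * [p*0.040437 + (1-p)*0.000000] = 0.020818; exercise = 0.014946; V(3,1) = max -> 0.020818
  V(3,2) = exp(-r*dt) * [p*0.000000 + (1-p)*0.000000] = 0.000000; exercise = 0.000000; V(3,2) = max -> 0.000000
  V(3,3) = exp(-r*dt) * [p*0.000000 + (1-p)*0.000000] = 0.000000; exercise = 0.000000; V(3,3) = max -> 0.000000
  V(2,0) = exp(-r*dt) * [p*0.067516 + (1-p)*0.020818] = 0.044841; exercise = 0.040437; V(2,0) = max -> 0.044841
  V(2,1) = exp(-r*dt) * [p*0.020818 + (1-p)*0.000000] = 0.010718; exercise = 0.000000; V(2,1) = max -> 0.010718
  V(2,2) = exp(-r*dt) * [p*0.000000 + (1-p)*0.000000] = 0.000000; exercise = 0.000000; V(2,2) = max -> 0.000000
  V(1,0) = exp(-r*dt) * [p*0.044841 + (1-p)*0.010718] = 0.028275; exercise = 0.014946; V(1,0) = max -> 0.028275
  V(1,1) = exp(-r*dt) * [p*0.010718 + (1-p)*0.000000] = 0.005518; exercise = 0.000000; V(1,1) = max -> 0.005518
  V(0,0) = exp(-r*dt) * [p*0.028275 + (1-p)*0.005518] = 0.017229; exercise = 0.000000; V(0,0) = max -> 0.017229

Answer: Price = V(0,0) = 0.0172


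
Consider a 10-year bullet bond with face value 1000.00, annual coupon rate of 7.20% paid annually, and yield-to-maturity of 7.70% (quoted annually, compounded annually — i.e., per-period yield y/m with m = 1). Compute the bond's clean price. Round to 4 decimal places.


Coupon per period c = face * coupon_rate / m = 72.000000
Periods per year m = 1; per-period yield y/m = 0.077000
Number of cashflows N = 10
Cashflows (t years, CF_t, discount factor 1/(1+y/m)^(m*t), PV):
  t = 1.0000: CF_t = 72.000000, DF = 0.928505, PV = 66.852368
  t = 2.0000: CF_t = 72.000000, DF = 0.862122, PV = 62.072765
  t = 3.0000: CF_t = 72.000000, DF = 0.800484, PV = 57.634879
  t = 4.0000: CF_t = 72.000000, DF = 0.743254, PV = 53.514280
  t = 5.0000: CF_t = 72.000000, DF = 0.690115, PV = 49.688282
  t = 6.0000: CF_t = 72.000000, DF = 0.640775, PV = 46.135823
  t = 7.0000: CF_t = 72.000000, DF = 0.594963, PV = 42.837348
  t = 8.0000: CF_t = 72.000000, DF = 0.552426, PV = 39.774696
  t = 9.0000: CF_t = 72.000000, DF = 0.512931, PV = 36.931008
  t = 10.0000: CF_t = 1072.000000, DF = 0.476259, PV = 510.549379
Price P = sum_t PV_t = 965.990828

Answer: Price = 965.9908


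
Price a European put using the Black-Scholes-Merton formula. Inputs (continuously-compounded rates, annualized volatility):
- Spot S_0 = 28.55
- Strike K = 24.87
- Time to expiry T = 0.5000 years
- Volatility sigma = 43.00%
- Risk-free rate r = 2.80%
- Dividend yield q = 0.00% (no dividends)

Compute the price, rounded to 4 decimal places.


Answer: Price = 1.5823

Derivation:
d1 = (ln(S/K) + (r - q + 0.5*sigma^2) * T) / (sigma * sqrt(T)) = 0.65191851
d2 = d1 - sigma * sqrt(T) = 0.34786259
exp(-rT) = 0.98609754; exp(-qT) = 1.00000000
P = K * exp(-rT) * N(-d2) - S_0 * exp(-qT) * N(-d1)
N(-d1) = 0.25722687; N(-d2) = 0.36397169
P = 24.8700 * 0.98609754 * 0.36397169 - 28.5500 * 1.00000000 * 0.25722687 = 1.5823


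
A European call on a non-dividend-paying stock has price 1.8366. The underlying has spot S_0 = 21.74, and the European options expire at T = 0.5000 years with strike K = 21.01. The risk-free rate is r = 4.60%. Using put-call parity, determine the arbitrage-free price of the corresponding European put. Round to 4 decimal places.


Put-call parity: C - P = S_0 * exp(-qT) - K * exp(-rT).
S_0 * exp(-qT) = 21.7400 * 1.00000000 = 21.74000000
K * exp(-rT) = 21.0100 * 0.97726248 = 20.53228478
P = C - S*exp(-qT) + K*exp(-rT)
P = 1.8366 - 21.74000000 + 20.53228478 = 0.6289

Answer: Put price = 0.6289


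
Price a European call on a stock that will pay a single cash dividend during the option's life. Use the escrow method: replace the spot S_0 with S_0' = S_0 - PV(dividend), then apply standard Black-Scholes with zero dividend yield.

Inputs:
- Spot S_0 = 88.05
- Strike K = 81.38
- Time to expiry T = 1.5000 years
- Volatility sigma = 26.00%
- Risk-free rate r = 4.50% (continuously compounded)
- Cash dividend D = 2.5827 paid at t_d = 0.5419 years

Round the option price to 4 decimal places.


Answer: Price = 15.6301

Derivation:
PV(D) = D * exp(-r * t_d) = 2.5827 * 0.97590942 = 2.52048127
S_0' = S_0 - PV(D) = 88.0500 - 2.52048127 = 85.52951873
d1 = (ln(S_0'/K) + (r + sigma^2/2)*T) / (sigma*sqrt(T)) = 0.52736893
d2 = d1 - sigma*sqrt(T) = 0.20893526
exp(-rT) = 0.93472772
N(d1) = 0.70103129; N(d2) = 0.58275061
C = S_0' * N(d1) - K * exp(-rT) * N(d2) = 85.52951873 * 0.70103129 - 81.3800 * 0.93472772 * 0.58275061 = 15.6301


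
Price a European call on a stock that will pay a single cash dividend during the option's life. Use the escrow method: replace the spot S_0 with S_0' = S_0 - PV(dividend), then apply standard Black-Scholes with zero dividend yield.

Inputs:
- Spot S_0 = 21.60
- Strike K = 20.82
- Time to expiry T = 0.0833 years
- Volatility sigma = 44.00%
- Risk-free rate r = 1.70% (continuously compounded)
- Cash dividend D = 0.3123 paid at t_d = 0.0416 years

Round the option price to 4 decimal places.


PV(D) = D * exp(-r * t_d) = 0.3123 * 0.99929305 = 0.31207922
S_0' = S_0 - PV(D) = 21.6000 - 0.31207922 = 21.28792078
d1 = (ln(S_0'/K) + (r + sigma^2/2)*T) / (sigma*sqrt(T)) = 0.24966435
d2 = d1 - sigma*sqrt(T) = 0.12267270
exp(-rT) = 0.99858490
N(d1) = 0.59857654; N(d2) = 0.54881686
C = S_0' * N(d1) - K * exp(-rT) * N(d2) = 21.28792078 * 0.59857654 - 20.8200 * 0.99858490 * 0.54881686 = 1.3323

Answer: Price = 1.3323


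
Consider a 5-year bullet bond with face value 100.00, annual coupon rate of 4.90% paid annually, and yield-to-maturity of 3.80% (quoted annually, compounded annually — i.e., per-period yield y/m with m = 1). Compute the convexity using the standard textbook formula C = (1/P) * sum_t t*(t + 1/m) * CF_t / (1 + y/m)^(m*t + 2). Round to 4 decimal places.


Coupon per period c = face * coupon_rate / m = 4.900000
Periods per year m = 1; per-period yield y/m = 0.038000
Number of cashflows N = 5
Cashflows (t years, CF_t, discount factor 1/(1+y/m)^(m*t), PV):
  t = 1.0000: CF_t = 4.900000, DF = 0.963391, PV = 4.720617
  t = 2.0000: CF_t = 4.900000, DF = 0.928122, PV = 4.547800
  t = 3.0000: CF_t = 4.900000, DF = 0.894145, PV = 4.381310
  t = 4.0000: CF_t = 4.900000, DF = 0.861411, PV = 4.220916
  t = 5.0000: CF_t = 104.900000, DF = 0.829876, PV = 87.053998
Price P = sum_t PV_t = 104.924641
Convexity numerator sum_t t*(t + 1/m) * CF_t / (1+y/m)^(m*t + 2):
  t = 1.0000: term = 8.762621
  t = 2.0000: term = 25.325493
  t = 3.0000: term = 48.796712
  t = 4.0000: term = 78.350533
  t = 5.0000: term = 2423.903179
Convexity = (1/P) * sum = 2585.138538 / 104.924641 = 24.638050

Answer: Convexity = 24.6380


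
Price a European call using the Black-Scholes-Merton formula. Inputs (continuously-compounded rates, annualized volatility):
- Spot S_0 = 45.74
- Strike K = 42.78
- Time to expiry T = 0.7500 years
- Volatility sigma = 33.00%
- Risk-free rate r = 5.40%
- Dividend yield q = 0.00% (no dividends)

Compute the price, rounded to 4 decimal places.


Answer: Price = 7.6032

Derivation:
d1 = (ln(S/K) + (r - q + 0.5*sigma^2) * T) / (sigma * sqrt(T)) = 0.51870543
d2 = d1 - sigma * sqrt(T) = 0.23291704
exp(-rT) = 0.96030916; exp(-qT) = 1.00000000
C = S_0 * exp(-qT) * N(d1) - K * exp(-rT) * N(d2)
N(d1) = 0.69801691; N(d2) = 0.59208709
C = 45.7400 * 1.00000000 * 0.69801691 - 42.7800 * 0.96030916 * 0.59208709 = 7.6032


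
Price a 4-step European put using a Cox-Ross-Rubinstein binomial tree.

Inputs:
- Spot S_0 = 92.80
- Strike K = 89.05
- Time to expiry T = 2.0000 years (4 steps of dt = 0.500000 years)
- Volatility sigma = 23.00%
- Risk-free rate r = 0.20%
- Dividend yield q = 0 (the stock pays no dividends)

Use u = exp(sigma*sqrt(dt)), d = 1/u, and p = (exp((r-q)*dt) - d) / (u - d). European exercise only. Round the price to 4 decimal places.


Answer: Price = V(0,0) = 9.6780

Derivation:
dt = T/N = 0.500000
u = exp(sigma*sqrt(dt)) = 1.176607; d = 1/u = 0.849902
p = (exp((r-q)*dt) - d) / (u - d) = 0.462493
Discount per step: exp(-r*dt) = 0.999000
Stock lattice S(k, i) with i counting down-moves:
  k=0: S(0,0) = 92.8000
  k=1: S(1,0) = 109.1891; S(1,1) = 78.8709
  k=2: S(2,0) = 128.4726; S(2,1) = 92.8000; S(2,2) = 67.0325
  k=3: S(3,0) = 151.1617; S(3,1) = 109.1891; S(3,2) = 78.8709; S(3,3) = 56.9710
  k=4: S(4,0) = 177.8579; S(4,1) = 128.4726; S(4,2) = 92.8000; S(4,3) = 67.0325; S(4,4) = 48.4198
Terminal payoffs V(N, i) = max(K - S_T, 0):
  V(4,0) = 0.000000; V(4,1) = 0.000000; V(4,2) = 0.000000; V(4,3) = 22.017504; V(4,4) = 40.630220
Backward induction: V(k, i) = exp(-r*dt) * [p * V(k+1, i) + (1-p) * V(k+1, i+1)].
  V(3,0) = exp(-r*dt) * [p*0.000000 + (1-p)*0.000000] = 0.000000
  V(3,1) = exp(-r*dt) * [p*0.000000 + (1-p)*0.000000] = 0.000000
  V(3,2) = exp(-r*dt) * [p*0.000000 + (1-p)*22.017504] = 11.822731
  V(3,3) = exp(-r*dt) * [p*22.017504 + (1-p)*40.630220] = 31.989961
  V(2,0) = exp(-r*dt) * [p*0.000000 + (1-p)*0.000000] = 0.000000
  V(2,1) = exp(-r*dt) * [p*0.000000 + (1-p)*11.822731] = 6.348447
  V(2,2) = exp(-r*dt) * [p*11.822731 + (1-p)*31.989961] = 22.640104
  V(1,0) = exp(-r*dt) * [p*0.000000 + (1-p)*6.348447] = 3.408923
  V(1,1) = exp(-r*dt) * [p*6.348447 + (1-p)*22.640104] = 15.090227
  V(0,0) = exp(-r*dt) * [p*3.408923 + (1-p)*15.090227] = 9.678021


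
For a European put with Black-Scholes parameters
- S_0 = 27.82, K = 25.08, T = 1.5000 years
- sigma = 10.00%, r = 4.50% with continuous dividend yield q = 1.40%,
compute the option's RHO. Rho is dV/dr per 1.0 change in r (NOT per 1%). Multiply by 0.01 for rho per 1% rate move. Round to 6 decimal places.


Answer: Rho = -4.290299

Derivation:
d1 = 1.2874883122; d2 = 1.1650138250
phi(d1) = 0.1741650946; exp(-qT) = 0.9792189646; exp(-rT) = 0.9347277206
N(-d2) = 0.1220066984
Rho = -K*T*exp(-rT)*N(-d2) = -25.0800 * 1.5000 * 0.9347277206 * 0.1220066984 = -4.290299


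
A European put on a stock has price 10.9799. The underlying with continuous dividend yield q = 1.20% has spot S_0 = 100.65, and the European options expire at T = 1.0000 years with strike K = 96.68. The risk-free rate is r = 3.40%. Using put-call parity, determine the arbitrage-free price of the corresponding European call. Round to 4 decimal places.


Answer: Call price = 16.9812

Derivation:
Put-call parity: C - P = S_0 * exp(-qT) - K * exp(-rT).
S_0 * exp(-qT) = 100.6500 * 0.98807171 = 99.44941790
K * exp(-rT) = 96.6800 * 0.96657150 = 93.44813307
C = P + S*exp(-qT) - K*exp(-rT)
C = 10.9799 + 99.44941790 - 93.44813307 = 16.9812


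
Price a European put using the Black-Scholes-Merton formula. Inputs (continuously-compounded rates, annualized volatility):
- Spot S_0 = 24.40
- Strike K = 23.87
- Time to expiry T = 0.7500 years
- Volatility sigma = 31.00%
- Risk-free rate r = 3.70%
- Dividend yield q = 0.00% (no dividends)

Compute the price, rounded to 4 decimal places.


d1 = (ln(S/K) + (r - q + 0.5*sigma^2) * T) / (sigma * sqrt(T)) = 0.31939833
d2 = d1 - sigma * sqrt(T) = 0.05093046
exp(-rT) = 0.97263149; exp(-qT) = 1.00000000
P = K * exp(-rT) * N(-d2) - S_0 * exp(-qT) * N(-d1)
N(-d1) = 0.37471224; N(-d2) = 0.47969047
P = 23.8700 * 0.97263149 * 0.47969047 - 24.4000 * 1.00000000 * 0.37471224 = 1.9939

Answer: Price = 1.9939


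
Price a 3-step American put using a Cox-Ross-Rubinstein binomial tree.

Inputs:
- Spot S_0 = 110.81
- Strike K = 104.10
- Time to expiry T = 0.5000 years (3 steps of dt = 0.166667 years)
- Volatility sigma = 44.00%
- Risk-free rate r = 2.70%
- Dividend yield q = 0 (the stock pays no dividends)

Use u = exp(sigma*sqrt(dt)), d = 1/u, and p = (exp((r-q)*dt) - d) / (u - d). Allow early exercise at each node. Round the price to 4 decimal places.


Answer: Price = V(0,0) = 10.5163

Derivation:
dt = T/N = 0.166667
u = exp(sigma*sqrt(dt)) = 1.196774; d = 1/u = 0.835580
p = (exp((r-q)*dt) - d) / (u - d) = 0.467700
Discount per step: exp(-r*dt) = 0.995510
Stock lattice S(k, i) with i counting down-moves:
  k=0: S(0,0) = 110.8100
  k=1: S(1,0) = 132.6145; S(1,1) = 92.5906
  k=2: S(2,0) = 158.7095; S(2,1) = 110.8100; S(2,2) = 77.3669
  k=3: S(3,0) = 189.9393; S(3,1) = 132.6145; S(3,2) = 92.5906; S(3,3) = 64.6462
Terminal payoffs V(N, i) = max(K - S_T, 0):
  V(3,0) = 0.000000; V(3,1) = 0.000000; V(3,2) = 11.509386; V(3,3) = 39.453803
Backward induction: V(k, i) = exp(-r*dt) * [p * V(k+1, i) + (1-p) * V(k+1, i+1)]; then take max(V_cont, immediate exercise) for American.
  V(2,0) = exp(-r*dt) * [p*0.000000 + (1-p)*0.000000] = 0.000000; exercise = 0.000000; V(2,0) = max -> 0.000000
  V(2,1) = exp(-r*dt) * [p*0.000000 + (1-p)*11.509386] = 6.098941; exercise = 0.000000; V(2,1) = max -> 6.098941
  V(2,2) = exp(-r*dt) * [p*11.509386 + (1-p)*39.453803] = 26.265742; exercise = 26.733140; V(2,2) = max -> 26.733140
  V(1,0) = exp(-r*dt) * [p*0.000000 + (1-p)*6.098941] = 3.231891; exercise = 0.000000; V(1,0) = max -> 3.231891
  V(1,1) = exp(-r*dt) * [p*6.098941 + (1-p)*26.733140] = 17.005830; exercise = 11.509386; V(1,1) = max -> 17.005830
  V(0,0) = exp(-r*dt) * [p*3.231891 + (1-p)*17.005830] = 10.516331; exercise = 0.000000; V(0,0) = max -> 10.516331


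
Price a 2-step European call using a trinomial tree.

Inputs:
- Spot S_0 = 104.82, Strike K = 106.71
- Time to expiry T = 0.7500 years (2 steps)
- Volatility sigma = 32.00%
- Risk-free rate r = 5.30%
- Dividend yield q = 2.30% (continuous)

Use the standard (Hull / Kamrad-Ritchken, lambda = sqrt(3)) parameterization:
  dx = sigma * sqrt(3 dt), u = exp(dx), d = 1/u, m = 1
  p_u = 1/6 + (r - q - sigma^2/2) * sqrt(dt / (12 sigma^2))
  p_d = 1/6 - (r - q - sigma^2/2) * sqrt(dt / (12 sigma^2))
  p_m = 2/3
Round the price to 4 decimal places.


dt = T/N = 0.375000; dx = sigma*sqrt(3*dt) = 0.339411
u = exp(dx) = 1.404121; d = 1/u = 0.712189
p_u = 0.154955, p_m = 0.666667, p_d = 0.178378
Discount per step: exp(-r*dt) = 0.980321
Stock lattice S(k, j) with j the centered position index:
  k=0: S(0,+0) = 104.8200
  k=1: S(1,-1) = 74.6517; S(1,+0) = 104.8200; S(1,+1) = 147.1799
  k=2: S(2,-2) = 53.1662; S(2,-1) = 74.6517; S(2,+0) = 104.8200; S(2,+1) = 147.1799; S(2,+2) = 206.6584
Terminal payoffs V(N, j) = max(S_T - K, 0):
  V(2,-2) = 0.000000; V(2,-1) = 0.000000; V(2,+0) = 0.000000; V(2,+1) = 40.469929; V(2,+2) = 99.948382
Backward induction: V(k, j) = exp(-r*dt) * [p_u * V(k+1, j+1) + p_m * V(k+1, j) + p_d * V(k+1, j-1)]
  V(1,-1) = exp(-r*dt) * [p_u*0.000000 + p_m*0.000000 + p_d*0.000000] = 0.000000
  V(1,+0) = exp(-r*dt) * [p_u*40.469929 + p_m*0.000000 + p_d*0.000000] = 6.147620
  V(1,+1) = exp(-r*dt) * [p_u*99.948382 + p_m*40.469929 + p_d*0.000000] = 41.631767
  V(0,+0) = exp(-r*dt) * [p_u*41.631767 + p_m*6.147620 + p_d*0.000000] = 10.341872

Answer: Price = V(0,0) = 10.3419


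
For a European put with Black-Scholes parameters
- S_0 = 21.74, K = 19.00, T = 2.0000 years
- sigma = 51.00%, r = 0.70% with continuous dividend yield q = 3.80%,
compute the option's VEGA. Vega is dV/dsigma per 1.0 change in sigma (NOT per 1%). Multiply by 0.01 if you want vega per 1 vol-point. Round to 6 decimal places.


Answer: Vega = 10.219773

Derivation:
d1 = 0.4614424989; d2 = -0.2598064179
phi(d1) = 0.3586518554; exp(-qT) = 0.9268162066; exp(-rT) = 0.9860975443
Vega = S * exp(-qT) * phi(d1) * sqrt(T) = 21.7400 * 0.9268162066 * 0.3586518554 * 1.4142135624 = 10.219773


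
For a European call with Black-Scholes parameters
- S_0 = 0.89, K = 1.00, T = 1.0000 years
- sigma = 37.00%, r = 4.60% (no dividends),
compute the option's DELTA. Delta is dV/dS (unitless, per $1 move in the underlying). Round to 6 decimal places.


d1 = -0.0056319358; d2 = -0.3756319358
phi(d1) = 0.3989359535; exp(-qT) = 1.0000000000; exp(-rT) = 0.9550419622
N(d1) = 0.4977531946
Delta = exp(-qT) * N(d1) = 1.0000000000 * 0.4977531946 = 0.497753

Answer: Delta = 0.497753


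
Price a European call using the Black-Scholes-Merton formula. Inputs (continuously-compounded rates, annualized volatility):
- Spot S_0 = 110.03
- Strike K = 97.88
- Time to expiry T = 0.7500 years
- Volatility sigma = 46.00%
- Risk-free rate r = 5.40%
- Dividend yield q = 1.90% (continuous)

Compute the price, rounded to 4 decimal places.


Answer: Price = 24.2291

Derivation:
d1 = (ln(S/K) + (r - q + 0.5*sigma^2) * T) / (sigma * sqrt(T)) = 0.55880181
d2 = d1 - sigma * sqrt(T) = 0.16043012
exp(-rT) = 0.96030916; exp(-qT) = 0.98585105
C = S_0 * exp(-qT) * N(d1) - K * exp(-rT) * N(d2)
N(d1) = 0.71185150; N(d2) = 0.56372887
C = 110.0300 * 0.98585105 * 0.71185150 - 97.8800 * 0.96030916 * 0.56372887 = 24.2291


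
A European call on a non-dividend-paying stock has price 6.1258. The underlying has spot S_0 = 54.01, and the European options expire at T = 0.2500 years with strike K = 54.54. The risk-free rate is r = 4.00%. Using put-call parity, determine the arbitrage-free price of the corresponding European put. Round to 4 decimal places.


Answer: Put price = 6.1131

Derivation:
Put-call parity: C - P = S_0 * exp(-qT) - K * exp(-rT).
S_0 * exp(-qT) = 54.0100 * 1.00000000 = 54.01000000
K * exp(-rT) = 54.5400 * 0.99004983 = 53.99731793
P = C - S*exp(-qT) + K*exp(-rT)
P = 6.1258 - 54.01000000 + 53.99731793 = 6.1131


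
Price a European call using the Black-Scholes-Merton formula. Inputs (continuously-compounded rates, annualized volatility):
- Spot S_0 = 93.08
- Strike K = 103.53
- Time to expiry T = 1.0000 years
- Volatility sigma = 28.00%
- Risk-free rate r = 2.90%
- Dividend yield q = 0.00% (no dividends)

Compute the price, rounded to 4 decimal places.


Answer: Price = 7.4415

Derivation:
d1 = (ln(S/K) + (r - q + 0.5*sigma^2) * T) / (sigma * sqrt(T)) = -0.13643603
d2 = d1 - sigma * sqrt(T) = -0.41643603
exp(-rT) = 0.97141646; exp(-qT) = 1.00000000
C = S_0 * exp(-qT) * N(d1) - K * exp(-rT) * N(d2)
N(d1) = 0.44573830; N(d2) = 0.33854549
C = 93.0800 * 1.00000000 * 0.44573830 - 103.5300 * 0.97141646 * 0.33854549 = 7.4415


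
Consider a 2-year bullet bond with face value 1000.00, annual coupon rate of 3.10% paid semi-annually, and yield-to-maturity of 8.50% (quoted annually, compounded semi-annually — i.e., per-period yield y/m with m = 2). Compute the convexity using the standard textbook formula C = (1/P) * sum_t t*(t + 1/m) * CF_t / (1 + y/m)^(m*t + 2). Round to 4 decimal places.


Answer: Convexity = 4.4536

Derivation:
Coupon per period c = face * coupon_rate / m = 15.500000
Periods per year m = 2; per-period yield y/m = 0.042500
Number of cashflows N = 4
Cashflows (t years, CF_t, discount factor 1/(1+y/m)^(m*t), PV):
  t = 0.5000: CF_t = 15.500000, DF = 0.959233, PV = 14.868106
  t = 1.0000: CF_t = 15.500000, DF = 0.920127, PV = 14.261972
  t = 1.5000: CF_t = 15.500000, DF = 0.882616, PV = 13.680548
  t = 2.0000: CF_t = 1015.500000, DF = 0.846634, PV = 859.756906
Price P = sum_t PV_t = 902.567532
Convexity numerator sum_t t*(t + 1/m) * CF_t / (1+y/m)^(m*t + 2):
  t = 0.5000: term = 6.840274
  t = 1.0000: term = 19.684242
  t = 1.5000: term = 37.763534
  t = 2.0000: term = 3955.428607
Convexity = (1/P) * sum = 4019.716658 / 902.567532 = 4.453646


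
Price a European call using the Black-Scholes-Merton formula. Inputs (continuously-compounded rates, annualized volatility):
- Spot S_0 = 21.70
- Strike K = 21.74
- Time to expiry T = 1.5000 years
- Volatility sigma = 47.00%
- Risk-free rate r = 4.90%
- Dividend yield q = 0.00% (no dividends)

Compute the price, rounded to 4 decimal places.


d1 = (ln(S/K) + (r - q + 0.5*sigma^2) * T) / (sigma * sqrt(T)) = 0.41230190
d2 = d1 - sigma * sqrt(T) = -0.16332819
exp(-rT) = 0.92913615; exp(-qT) = 1.00000000
C = S_0 * exp(-qT) * N(d1) - K * exp(-rT) * N(d2)
N(d1) = 0.65994092; N(d2) = 0.43513002
C = 21.7000 * 1.00000000 * 0.65994092 - 21.7400 * 0.92913615 * 0.43513002 = 5.5313

Answer: Price = 5.5313


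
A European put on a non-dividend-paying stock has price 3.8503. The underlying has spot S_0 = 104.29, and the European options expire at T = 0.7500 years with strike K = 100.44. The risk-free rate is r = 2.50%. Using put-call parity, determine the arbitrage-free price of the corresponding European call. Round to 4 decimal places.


Put-call parity: C - P = S_0 * exp(-qT) - K * exp(-rT).
S_0 * exp(-qT) = 104.2900 * 1.00000000 = 104.29000000
K * exp(-rT) = 100.4400 * 0.98142469 = 98.57429564
C = P + S*exp(-qT) - K*exp(-rT)
C = 3.8503 + 104.29000000 - 98.57429564 = 9.5660

Answer: Call price = 9.5660


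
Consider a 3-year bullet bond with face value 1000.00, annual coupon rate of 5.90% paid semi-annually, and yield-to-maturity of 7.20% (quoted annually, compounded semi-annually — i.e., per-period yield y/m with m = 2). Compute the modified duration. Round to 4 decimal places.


Answer: Modified duration = 2.6919

Derivation:
Coupon per period c = face * coupon_rate / m = 29.500000
Periods per year m = 2; per-period yield y/m = 0.036000
Number of cashflows N = 6
Cashflows (t years, CF_t, discount factor 1/(1+y/m)^(m*t), PV):
  t = 0.5000: CF_t = 29.500000, DF = 0.965251, PV = 28.474903
  t = 1.0000: CF_t = 29.500000, DF = 0.931709, PV = 27.485428
  t = 1.5000: CF_t = 29.500000, DF = 0.899333, PV = 26.530336
  t = 2.0000: CF_t = 29.500000, DF = 0.868082, PV = 25.608432
  t = 2.5000: CF_t = 29.500000, DF = 0.837917, PV = 24.718564
  t = 3.0000: CF_t = 1029.500000, DF = 0.808801, PV = 832.660223
Price P = sum_t PV_t = 965.477887
First compute Macaulay numerator sum_t t * PV_t:
  t * PV_t at t = 0.5000: 14.237452
  t * PV_t at t = 1.0000: 27.485428
  t * PV_t at t = 1.5000: 39.795504
  t * PV_t at t = 2.0000: 51.216865
  t * PV_t at t = 2.5000: 61.796410
  t * PV_t at t = 3.0000: 2497.980669
Macaulay duration D = 2692.512328 / 965.477887 = 2.788787
Modified duration = D / (1 + y/m) = 2.788787 / (1 + 0.036000) = 2.691879


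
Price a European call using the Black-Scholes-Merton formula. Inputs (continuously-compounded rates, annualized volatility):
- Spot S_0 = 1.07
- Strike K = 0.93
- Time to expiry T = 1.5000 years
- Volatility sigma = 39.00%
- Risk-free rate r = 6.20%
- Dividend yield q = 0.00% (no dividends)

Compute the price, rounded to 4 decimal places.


Answer: Price = 0.3129

Derivation:
d1 = (ln(S/K) + (r - q + 0.5*sigma^2) * T) / (sigma * sqrt(T)) = 0.72710976
d2 = d1 - sigma * sqrt(T) = 0.24945926
exp(-rT) = 0.91119350; exp(-qT) = 1.00000000
C = S_0 * exp(-qT) * N(d1) - K * exp(-rT) * N(d2)
N(d1) = 0.76642064; N(d2) = 0.59849723
C = 1.0700 * 1.00000000 * 0.76642064 - 0.9300 * 0.91119350 * 0.59849723 = 0.3129


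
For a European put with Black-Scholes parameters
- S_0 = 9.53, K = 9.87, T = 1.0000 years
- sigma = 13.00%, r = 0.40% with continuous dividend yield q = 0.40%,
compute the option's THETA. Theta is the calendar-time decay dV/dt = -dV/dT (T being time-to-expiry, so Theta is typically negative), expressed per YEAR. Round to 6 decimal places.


d1 = -0.2046548906; d2 = -0.3346548906
phi(d1) = 0.3906745786; exp(-qT) = 0.9960079893; exp(-rT) = 0.9960079893
Theta = -S*exp(-qT)*phi(d1)*sigma/(2*sqrt(T)) + r*K*exp(-rT)*N(-d2) - q*S*exp(-qT)*N(-d1)
N(-d1) = 0.5810791168; N(-d2) = 0.6310572834; sqrt(T) = 1.0000000000
Term 1 = -9.5300 * 0.9960079893 * 0.3906745786 * 0.1300 / (2 * 1.0000000000) = -0.2410372877
Term 2 = 0.0040 * 9.8700 * 0.9960079893 * 0.6310572834 = 0.0248146840
Term 3 = -0.0040 * 9.5300 * 0.9960079893 * 0.5810791168 = -0.0220623100
Theta = -0.2410372877 + (0.0248146840) + (-0.0220623100) = -0.238285

Answer: Theta = -0.238285


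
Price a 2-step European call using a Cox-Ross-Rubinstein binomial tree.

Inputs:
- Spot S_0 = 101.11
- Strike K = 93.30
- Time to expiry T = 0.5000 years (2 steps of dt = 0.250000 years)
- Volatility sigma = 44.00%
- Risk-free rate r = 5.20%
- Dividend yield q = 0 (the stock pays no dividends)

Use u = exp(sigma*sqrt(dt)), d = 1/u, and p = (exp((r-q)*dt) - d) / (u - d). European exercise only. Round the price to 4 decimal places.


dt = T/N = 0.250000
u = exp(sigma*sqrt(dt)) = 1.246077; d = 1/u = 0.802519
p = (exp((r-q)*dt) - d) / (u - d) = 0.474721
Discount per step: exp(-r*dt) = 0.987084
Stock lattice S(k, i) with i counting down-moves:
  k=0: S(0,0) = 101.1100
  k=1: S(1,0) = 125.9908; S(1,1) = 81.1427
  k=2: S(2,0) = 156.9942; S(2,1) = 101.1100; S(2,2) = 65.1185
Terminal payoffs V(N, i) = max(S_T - K, 0):
  V(2,0) = 63.694227; V(2,1) = 7.810000; V(2,2) = 0.000000
Backward induction: V(k, i) = exp(-r*dt) * [p * V(k+1, i) + (1-p) * V(k+1, i+1)].
  V(1,0) = exp(-r*dt) * [p*63.694227 + (1-p)*7.810000] = 33.895868
  V(1,1) = exp(-r*dt) * [p*7.810000 + (1-p)*0.000000] = 3.659681
  V(0,0) = exp(-r*dt) * [p*33.895868 + (1-p)*3.659681] = 17.780762

Answer: Price = V(0,0) = 17.7808


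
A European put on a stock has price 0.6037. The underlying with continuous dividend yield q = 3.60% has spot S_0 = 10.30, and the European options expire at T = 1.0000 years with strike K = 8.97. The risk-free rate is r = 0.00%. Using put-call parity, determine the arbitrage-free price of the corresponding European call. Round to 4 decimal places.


Put-call parity: C - P = S_0 * exp(-qT) - K * exp(-rT).
S_0 * exp(-qT) = 10.3000 * 0.96464029 = 9.93579502
K * exp(-rT) = 8.9700 * 1.00000000 = 8.97000000
C = P + S*exp(-qT) - K*exp(-rT)
C = 0.6037 + 9.93579502 - 8.97000000 = 1.5695

Answer: Call price = 1.5695


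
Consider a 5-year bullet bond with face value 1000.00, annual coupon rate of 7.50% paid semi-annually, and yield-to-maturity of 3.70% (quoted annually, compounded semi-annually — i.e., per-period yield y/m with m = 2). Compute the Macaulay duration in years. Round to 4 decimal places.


Answer: Macaulay duration = 4.3263 years

Derivation:
Coupon per period c = face * coupon_rate / m = 37.500000
Periods per year m = 2; per-period yield y/m = 0.018500
Number of cashflows N = 10
Cashflows (t years, CF_t, discount factor 1/(1+y/m)^(m*t), PV):
  t = 0.5000: CF_t = 37.500000, DF = 0.981836, PV = 36.818851
  t = 1.0000: CF_t = 37.500000, DF = 0.964002, PV = 36.150075
  t = 1.5000: CF_t = 37.500000, DF = 0.946492, PV = 35.493446
  t = 2.0000: CF_t = 37.500000, DF = 0.929300, PV = 34.848744
  t = 2.5000: CF_t = 37.500000, DF = 0.912420, PV = 34.215753
  t = 3.0000: CF_t = 37.500000, DF = 0.895847, PV = 33.594259
  t = 3.5000: CF_t = 37.500000, DF = 0.879575, PV = 32.984054
  t = 4.0000: CF_t = 37.500000, DF = 0.863598, PV = 32.384933
  t = 4.5000: CF_t = 37.500000, DF = 0.847912, PV = 31.796694
  t = 5.0000: CF_t = 1037.500000, DF = 0.832510, PV = 863.729538
Price P = sum_t PV_t = 1172.016348
Macaulay numerator sum_t t * PV_t:
  t * PV_t at t = 0.5000: 18.409426
  t * PV_t at t = 1.0000: 36.150075
  t * PV_t at t = 1.5000: 53.240169
  t * PV_t at t = 2.0000: 69.697489
  t * PV_t at t = 2.5000: 85.539382
  t * PV_t at t = 3.0000: 100.782777
  t * PV_t at t = 3.5000: 115.444189
  t * PV_t at t = 4.0000: 129.539731
  t * PV_t at t = 4.5000: 143.085123
  t * PV_t at t = 5.0000: 4318.647691
Macaulay duration D = (sum_t t * PV_t) / P = 5070.536053 / 1172.016348 = 4.326336


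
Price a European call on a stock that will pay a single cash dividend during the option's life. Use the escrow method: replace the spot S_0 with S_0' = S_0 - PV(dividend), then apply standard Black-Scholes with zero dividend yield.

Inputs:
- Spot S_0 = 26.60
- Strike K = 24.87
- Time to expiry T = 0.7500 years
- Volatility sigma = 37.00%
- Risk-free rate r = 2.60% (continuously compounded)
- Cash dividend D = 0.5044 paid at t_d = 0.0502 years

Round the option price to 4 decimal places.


PV(D) = D * exp(-r * t_d) = 0.5044 * 0.99869565 = 0.50374209
S_0' = S_0 - PV(D) = 26.6000 - 0.50374209 = 26.09625791
d1 = (ln(S_0'/K) + (r + sigma^2/2)*T) / (sigma*sqrt(T)) = 0.37127421
d2 = d1 - sigma*sqrt(T) = 0.05084481
exp(-rT) = 0.98068890
N(d1) = 0.64478335; N(d2) = 0.52027541
C = S_0' * N(d1) - K * exp(-rT) * N(d2) = 26.09625791 * 0.64478335 - 24.8700 * 0.98068890 * 0.52027541 = 4.1371

Answer: Price = 4.1371


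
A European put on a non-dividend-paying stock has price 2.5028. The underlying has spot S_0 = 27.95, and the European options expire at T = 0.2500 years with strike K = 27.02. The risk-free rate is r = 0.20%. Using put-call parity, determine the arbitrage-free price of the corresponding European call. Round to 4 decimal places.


Answer: Call price = 3.4463

Derivation:
Put-call parity: C - P = S_0 * exp(-qT) - K * exp(-rT).
S_0 * exp(-qT) = 27.9500 * 1.00000000 = 27.95000000
K * exp(-rT) = 27.0200 * 0.99950012 = 27.00649338
C = P + S*exp(-qT) - K*exp(-rT)
C = 2.5028 + 27.95000000 - 27.00649338 = 3.4463


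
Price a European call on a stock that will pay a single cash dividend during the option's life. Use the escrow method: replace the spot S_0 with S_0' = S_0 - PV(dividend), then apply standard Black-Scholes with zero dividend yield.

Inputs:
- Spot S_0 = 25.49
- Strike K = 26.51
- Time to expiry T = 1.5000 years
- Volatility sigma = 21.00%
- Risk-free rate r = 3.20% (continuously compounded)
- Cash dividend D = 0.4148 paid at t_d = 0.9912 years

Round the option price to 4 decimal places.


Answer: Price = 2.4876

Derivation:
PV(D) = D * exp(-r * t_d) = 0.4148 * 0.96877935 = 0.40184968
S_0' = S_0 - PV(D) = 25.4900 - 0.40184968 = 25.08815032
d1 = (ln(S_0'/K) + (r + sigma^2/2)*T) / (sigma*sqrt(T)) = 0.10089027
d2 = d1 - sigma*sqrt(T) = -0.15630616
exp(-rT) = 0.95313379
N(d1) = 0.54018122; N(d2) = 0.43789585
C = S_0' * N(d1) - K * exp(-rT) * N(d2) = 25.08815032 * 0.54018122 - 26.5100 * 0.95313379 * 0.43789585 = 2.4876


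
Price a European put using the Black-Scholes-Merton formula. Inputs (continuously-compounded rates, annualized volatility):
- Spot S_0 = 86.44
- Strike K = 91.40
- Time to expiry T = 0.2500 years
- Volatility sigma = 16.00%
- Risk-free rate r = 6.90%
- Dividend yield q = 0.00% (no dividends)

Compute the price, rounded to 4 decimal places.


Answer: Price = 4.8307

Derivation:
d1 = (ln(S/K) + (r - q + 0.5*sigma^2) * T) / (sigma * sqrt(T)) = -0.44181184
d2 = d1 - sigma * sqrt(T) = -0.52181184
exp(-rT) = 0.98289793; exp(-qT) = 1.00000000
P = K * exp(-rT) * N(-d2) - S_0 * exp(-qT) * N(-d1)
N(-d1) = 0.67068731; N(-d2) = 0.69909933
P = 91.4000 * 0.98289793 * 0.69909933 - 86.4400 * 1.00000000 * 0.67068731 = 4.8307


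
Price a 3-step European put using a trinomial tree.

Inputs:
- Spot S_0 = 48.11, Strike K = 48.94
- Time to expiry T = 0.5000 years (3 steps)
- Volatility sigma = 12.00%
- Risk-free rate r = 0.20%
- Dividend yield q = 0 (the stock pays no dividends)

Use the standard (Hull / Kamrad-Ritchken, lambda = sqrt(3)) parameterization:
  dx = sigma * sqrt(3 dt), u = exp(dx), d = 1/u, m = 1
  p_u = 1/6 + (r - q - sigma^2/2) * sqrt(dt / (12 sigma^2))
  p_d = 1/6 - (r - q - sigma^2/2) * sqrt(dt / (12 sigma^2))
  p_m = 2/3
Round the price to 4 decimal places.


dt = T/N = 0.166667; dx = sigma*sqrt(3*dt) = 0.084853
u = exp(dx) = 1.088557; d = 1/u = 0.918647
p_u = 0.161560, p_m = 0.666667, p_d = 0.171774
Discount per step: exp(-r*dt) = 0.999667
Stock lattice S(k, j) with j the centered position index:
  k=0: S(0,+0) = 48.1100
  k=1: S(1,-1) = 44.1961; S(1,+0) = 48.1100; S(1,+1) = 52.3705
  k=2: S(2,-2) = 40.6007; S(2,-1) = 44.1961; S(2,+0) = 48.1100; S(2,+1) = 52.3705; S(2,+2) = 57.0082
  k=3: S(3,-3) = 37.2977; S(3,-2) = 40.6007; S(3,-1) = 44.1961; S(3,+0) = 48.1100; S(3,+1) = 52.3705; S(3,+2) = 57.0082; S(3,+3) = 62.0567
Terminal payoffs V(N, j) = max(K - S_T, 0):
  V(3,-3) = 11.642302; V(3,-2) = 8.339336; V(3,-1) = 4.743869; V(3,+0) = 0.830000; V(3,+1) = 0.000000; V(3,+2) = 0.000000; V(3,+3) = 0.000000
Backward induction: V(k, j) = exp(-r*dt) * [p_u * V(k+1, j+1) + p_m * V(k+1, j) + p_d * V(k+1, j-1)]
  V(2,-2) = exp(-r*dt) * [p_u*4.743869 + p_m*8.339336 + p_d*11.642302] = 8.323040
  V(2,-1) = exp(-r*dt) * [p_u*0.830000 + p_m*4.743869 + p_d*8.339336] = 4.727575
  V(2,+0) = exp(-r*dt) * [p_u*0.000000 + p_m*0.830000 + p_d*4.743869] = 1.367749
  V(2,+1) = exp(-r*dt) * [p_u*0.000000 + p_m*0.000000 + p_d*0.830000] = 0.142525
  V(2,+2) = exp(-r*dt) * [p_u*0.000000 + p_m*0.000000 + p_d*0.000000] = 0.000000
  V(1,-1) = exp(-r*dt) * [p_u*1.367749 + p_m*4.727575 + p_d*8.323040] = 4.800768
  V(1,+0) = exp(-r*dt) * [p_u*0.142525 + p_m*1.367749 + p_d*4.727575] = 1.746349
  V(1,+1) = exp(-r*dt) * [p_u*0.000000 + p_m*0.142525 + p_d*1.367749] = 0.329849
  V(0,+0) = exp(-r*dt) * [p_u*0.329849 + p_m*1.746349 + p_d*4.800768] = 2.041487

Answer: Price = V(0,0) = 2.0415


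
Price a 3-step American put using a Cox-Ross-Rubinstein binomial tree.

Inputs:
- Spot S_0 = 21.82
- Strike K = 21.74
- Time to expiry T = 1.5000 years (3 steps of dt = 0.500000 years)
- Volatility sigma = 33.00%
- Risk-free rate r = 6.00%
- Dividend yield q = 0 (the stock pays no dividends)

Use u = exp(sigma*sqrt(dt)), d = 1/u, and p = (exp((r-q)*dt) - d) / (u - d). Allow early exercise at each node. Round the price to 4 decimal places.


Answer: Price = V(0,0) = 2.8530

Derivation:
dt = T/N = 0.500000
u = exp(sigma*sqrt(dt)) = 1.262817; d = 1/u = 0.791880
p = (exp((r-q)*dt) - d) / (u - d) = 0.506595
Discount per step: exp(-r*dt) = 0.970446
Stock lattice S(k, i) with i counting down-moves:
  k=0: S(0,0) = 21.8200
  k=1: S(1,0) = 27.5547; S(1,1) = 17.2788
  k=2: S(2,0) = 34.7965; S(2,1) = 21.8200; S(2,2) = 13.6828
  k=3: S(3,0) = 43.9417; S(3,1) = 27.5547; S(3,2) = 17.2788; S(3,3) = 10.8351
Terminal payoffs V(N, i) = max(K - S_T, 0):
  V(3,0) = 0.000000; V(3,1) = 0.000000; V(3,2) = 4.461175; V(3,3) = 10.904896
Backward induction: V(k, i) = exp(-r*dt) * [p * V(k+1, i) + (1-p) * V(k+1, i+1)]; then take max(V_cont, immediate exercise) for American.
  V(2,0) = exp(-r*dt) * [p*0.000000 + (1-p)*0.000000] = 0.000000; exercise = 0.000000; V(2,0) = max -> 0.000000
  V(2,1) = exp(-r*dt) * [p*0.000000 + (1-p)*4.461175] = 2.136112; exercise = 0.000000; V(2,1) = max -> 2.136112
  V(2,2) = exp(-r*dt) * [p*4.461175 + (1-p)*10.904896] = 7.414728; exercise = 8.057242; V(2,2) = max -> 8.057242
  V(1,0) = exp(-r*dt) * [p*0.000000 + (1-p)*2.136112] = 1.022819; exercise = 0.000000; V(1,0) = max -> 1.022819
  V(1,1) = exp(-r*dt) * [p*2.136112 + (1-p)*8.057242] = 4.908153; exercise = 4.461175; V(1,1) = max -> 4.908153
  V(0,0) = exp(-r*dt) * [p*1.022819 + (1-p)*4.908153] = 2.852977; exercise = 0.000000; V(0,0) = max -> 2.852977
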